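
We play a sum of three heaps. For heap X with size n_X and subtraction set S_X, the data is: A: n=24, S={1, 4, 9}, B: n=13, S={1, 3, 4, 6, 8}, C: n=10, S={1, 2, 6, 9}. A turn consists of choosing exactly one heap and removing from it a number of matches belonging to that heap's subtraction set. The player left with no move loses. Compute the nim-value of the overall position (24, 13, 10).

0

Heap A, S = {1, 4, 9}:
n :  0  1  2  3  4  5  6  7  8  9 10 11 12 13 14 15 16 17 18 19 20 21 22 23 24
G :  0  1  0  1  2  0  1  0  1  2  0  1  0  1  2  0  1  0  1  2  0  1  0  1  2
G_A(24) = 2.
Heap B, S = {1, 3, 4, 6, 8}:
n :  0  1  2  3  4  5  6  7  8  9 10 11 12 13
G :  0  1  0  1  2  3  2  0  1  0  1  2  3  2
G_B(13) = 2.
Heap C, S = {1, 2, 6, 9}:
n :  0  1  2  3  4  5  6  7  8  9 10
G :  0  1  2  0  1  2  3  0  1  2  0
G_C(10) = 0.
Combined Grundy value = 2 ⊕ 2 ⊕ 0 = 0.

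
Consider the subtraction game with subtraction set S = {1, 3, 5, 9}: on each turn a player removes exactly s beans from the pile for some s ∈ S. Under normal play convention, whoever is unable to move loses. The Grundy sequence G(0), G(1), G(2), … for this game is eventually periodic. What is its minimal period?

2

n :  0  1  2  3  4  5  6  7  8  9 10 11 12 13 14
G :  0  1  0  1  0  1  0  1  0  1  0  1  0  1  0
G(n+2) = G(n) holds for n = 0,…,8 (a full window of length max(S) = 9), so the sequence is purely periodic with period 2.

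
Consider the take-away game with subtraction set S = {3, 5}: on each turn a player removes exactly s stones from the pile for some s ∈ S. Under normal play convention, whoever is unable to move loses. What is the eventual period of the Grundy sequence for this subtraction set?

G(0) = 0
G(1) = mex{} = 0
G(2) = mex{} = 0
G(3) = mex{0} = 1
G(4) = mex{0} = 1
G(5) = mex{0,0} = 1
G(6) = mex{1,0} = 2
G(7) = mex{1,0} = 2
G(8) = mex{1,1} = 0
G(9) = mex{2,1} = 0
G(10) = mex{2,1} = 0
G(11) = mex{0,2} = 1
G(12) = mex{0,2} = 1
G(13) = mex{0,0} = 1
G(14) = mex{1,0} = 2
G(15) = mex{1,0} = 2
G(16) = mex{1,1} = 0
G(17) = mex{2,1} = 0
G(n+8) = G(n) holds for n = 0,…,4 (a full window of length max(S) = 5), so the sequence is purely periodic with period 8.

8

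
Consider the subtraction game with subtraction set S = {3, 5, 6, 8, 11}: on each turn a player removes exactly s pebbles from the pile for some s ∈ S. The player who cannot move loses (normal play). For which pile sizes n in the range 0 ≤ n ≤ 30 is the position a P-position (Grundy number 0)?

0, 1, 2, 14, 15, 16, 28, 29, 30

G(0) = 0
G(1) = mex{} = 0
G(2) = mex{} = 0
G(3) = mex{0} = 1
G(4) = mex{0} = 1
G(5) = mex{0,0} = 1
G(6) = mex{1,0,0} = 2
G(7) = mex{1,0,0} = 2
G(8) = mex{1,1,0,0} = 2
G(9) = mex{2,1,1,0} = 3
G(10) = mex{2,1,1,0} = 3
G(11) = mex{2,2,1,1,0} = 3
G(12) = mex{3,2,2,1,0} = 4
G(13) = mex{3,2,2,1,0} = 4
G(14) = mex{3,3,2,2,1} = 0
G(15) = mex{4,3,3,2,1} = 0
G(16) = mex{4,3,3,2,1} = 0
G(17) = mex{0,4,3,3,2} = 1
G(18) = mex{0,4,4,3,2} = 1
G(19) = mex{0,0,4,3,2} = 1
G(20) = mex{1,0,0,4,3} = 2
G(21) = mex{1,0,0,4,3} = 2
G(22) = mex{1,1,0,0,3} = 2
G(23) = mex{2,1,1,0,4} = 3
G(24) = mex{2,1,1,0,4} = 3
G(25) = mex{2,2,1,1,0} = 3
G(26) = mex{3,2,2,1,0} = 4
G(27) = mex{3,2,2,1,0} = 4
G(28) = mex{3,3,2,2,1} = 0
G(29) = mex{4,3,3,2,1} = 0
G(30) = mex{4,3,3,2,1} = 0
P-positions are exactly the n with G(n) = 0.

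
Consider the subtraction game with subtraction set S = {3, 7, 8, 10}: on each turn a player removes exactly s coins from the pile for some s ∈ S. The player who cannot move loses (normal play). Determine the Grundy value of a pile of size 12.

2

n :  0  1  2  3  4  5  6  7  8  9 10 11 12
G :  0  0  0  1  1  1  0  2  2  1  3  3  2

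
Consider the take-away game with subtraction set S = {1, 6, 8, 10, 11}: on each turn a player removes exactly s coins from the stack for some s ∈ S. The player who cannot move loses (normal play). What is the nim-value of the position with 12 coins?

n :  0  1  2  3  4  5  6  7  8  9 10 11 12
G :  0  1  0  1  0  1  2  0  1  0  1  2  3

3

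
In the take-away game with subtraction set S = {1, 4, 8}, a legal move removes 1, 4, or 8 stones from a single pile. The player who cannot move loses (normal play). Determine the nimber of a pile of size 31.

0

G(0) = 0
G(1) = mex{0} = 1
G(2) = mex{1} = 0
G(3) = mex{0} = 1
G(4) = mex{1,0} = 2
G(5) = mex{2,1} = 0
G(6) = mex{0,0} = 1
G(7) = mex{1,1} = 0
G(8) = mex{0,2,0} = 1
G(9) = mex{1,0,1} = 2
G(10) = mex{2,1,0} = 3
G(11) = mex{3,0,1} = 2
G(12) = mex{2,1,2} = 0
G(13) = mex{0,2,0} = 1
G(14) = mex{1,3,1} = 0
G(15) = mex{0,2,0} = 1
G(16) = mex{1,0,1} = 2
G(17) = mex{2,1,2} = 0
G(18) = mex{0,0,3} = 1
G(19) = mex{1,1,2} = 0
G(20) = mex{0,2,0} = 1
G(21) = mex{1,0,1} = 2
G(22) = mex{2,1,0} = 3
G(23) = mex{3,0,1} = 2
G(24) = mex{2,1,2} = 0
G(25) = mex{0,2,0} = 1
G(26) = mex{1,3,1} = 0
G(27) = mex{0,2,0} = 1
G(28) = mex{1,0,1} = 2
G(29) = mex{2,1,2} = 0
G(30) = mex{0,0,3} = 1
G(31) = mex{1,1,2} = 0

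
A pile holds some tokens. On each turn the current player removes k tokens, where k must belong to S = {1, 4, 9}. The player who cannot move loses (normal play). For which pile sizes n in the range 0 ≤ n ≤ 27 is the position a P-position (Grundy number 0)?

0, 2, 5, 7, 10, 12, 15, 17, 20, 22, 25, 27

G(0) = 0
G(1) = mex{0} = 1
G(2) = mex{1} = 0
G(3) = mex{0} = 1
G(4) = mex{1,0} = 2
G(5) = mex{2,1} = 0
G(6) = mex{0,0} = 1
G(7) = mex{1,1} = 0
G(8) = mex{0,2} = 1
G(9) = mex{1,0,0} = 2
G(10) = mex{2,1,1} = 0
G(11) = mex{0,0,0} = 1
G(12) = mex{1,1,1} = 0
G(13) = mex{0,2,2} = 1
G(14) = mex{1,0,0} = 2
G(15) = mex{2,1,1} = 0
G(16) = mex{0,0,0} = 1
G(17) = mex{1,1,1} = 0
G(18) = mex{0,2,2} = 1
G(19) = mex{1,0,0} = 2
G(20) = mex{2,1,1} = 0
G(21) = mex{0,0,0} = 1
G(22) = mex{1,1,1} = 0
G(23) = mex{0,2,2} = 1
G(24) = mex{1,0,0} = 2
G(25) = mex{2,1,1} = 0
G(26) = mex{0,0,0} = 1
G(27) = mex{1,1,1} = 0
P-positions are exactly the n with G(n) = 0.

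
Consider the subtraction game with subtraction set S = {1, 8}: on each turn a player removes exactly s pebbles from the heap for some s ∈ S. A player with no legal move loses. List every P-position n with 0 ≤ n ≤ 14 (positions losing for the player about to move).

n :  0  1  2  3  4  5  6  7  8  9 10 11 12 13 14
G :  0  1  0  1  0  1  0  1  2  0  1  0  1  0  1
P-positions are exactly the n with G(n) = 0.

0, 2, 4, 6, 9, 11, 13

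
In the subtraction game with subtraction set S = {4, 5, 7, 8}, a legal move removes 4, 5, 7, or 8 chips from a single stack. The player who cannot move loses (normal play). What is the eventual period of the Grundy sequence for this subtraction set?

12

G(0) = 0
G(1) = mex{} = 0
G(2) = mex{} = 0
G(3) = mex{} = 0
G(4) = mex{0} = 1
G(5) = mex{0,0} = 1
G(6) = mex{0,0} = 1
G(7) = mex{0,0,0} = 1
G(8) = mex{1,0,0,0} = 2
G(9) = mex{1,1,0,0} = 2
G(10) = mex{1,1,0,0} = 2
G(11) = mex{1,1,1,0} = 2
G(12) = mex{2,1,1,1} = 0
G(13) = mex{2,2,1,1} = 0
G(14) = mex{2,2,1,1} = 0
G(15) = mex{2,2,2,1} = 0
G(16) = mex{0,2,2,2} = 1
G(17) = mex{0,0,2,2} = 1
G(18) = mex{0,0,2,2} = 1
G(19) = mex{0,0,0,2} = 1
G(20) = mex{1,0,0,0} = 2
G(21) = mex{1,1,0,0} = 2
G(22) = mex{1,1,0,0} = 2
G(23) = mex{1,1,1,0} = 2
G(24) = mex{2,1,1,1} = 0
G(25) = mex{2,2,1,1} = 0
G(n+12) = G(n) holds for n = 0,…,7 (a full window of length max(S) = 8), so the sequence is purely periodic with period 12.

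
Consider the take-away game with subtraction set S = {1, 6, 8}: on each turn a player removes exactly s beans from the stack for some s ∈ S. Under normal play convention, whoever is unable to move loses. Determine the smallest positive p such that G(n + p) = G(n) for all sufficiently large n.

G(0) = 0
G(1) = mex{0} = 1
G(2) = mex{1} = 0
G(3) = mex{0} = 1
G(4) = mex{1} = 0
G(5) = mex{0} = 1
G(6) = mex{1,0} = 2
G(7) = mex{2,1} = 0
G(8) = mex{0,0,0} = 1
G(9) = mex{1,1,1} = 0
G(10) = mex{0,0,0} = 1
G(11) = mex{1,1,1} = 0
G(12) = mex{0,2,0} = 1
G(13) = mex{1,0,1} = 2
G(14) = mex{2,1,2} = 0
G(15) = mex{0,0,0} = 1
G(16) = mex{1,1,1} = 0
G(n+7) = G(n) holds for n = 0,…,7 (a full window of length max(S) = 8), so the sequence is purely periodic with period 7.

7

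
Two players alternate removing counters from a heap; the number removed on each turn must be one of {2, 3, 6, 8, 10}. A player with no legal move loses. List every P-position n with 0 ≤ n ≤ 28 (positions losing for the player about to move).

G(0) = 0
G(1) = mex{} = 0
G(2) = mex{0} = 1
G(3) = mex{0,0} = 1
G(4) = mex{1,0} = 2
G(5) = mex{1,1} = 0
G(6) = mex{2,1,0} = 3
G(7) = mex{0,2,0} = 1
G(8) = mex{3,0,1,0} = 2
G(9) = mex{1,3,1,0} = 2
G(10) = mex{2,1,2,1,0} = 3
G(11) = mex{2,2,0,1,0} = 3
G(12) = mex{3,2,3,2,1} = 0
G(13) = mex{3,3,1,0,1} = 2
G(14) = mex{0,3,2,3,2} = 1
G(15) = mex{2,0,2,1,0} = 3
G(16) = mex{1,2,3,2,3} = 0
G(17) = mex{3,1,3,2,1} = 0
G(18) = mex{0,3,0,3,2} = 1
G(19) = mex{0,0,2,3,2} = 1
G(20) = mex{1,0,1,0,3} = 2
G(21) = mex{1,1,3,2,3} = 0
G(22) = mex{2,1,0,1,0} = 3
G(23) = mex{0,2,0,3,2} = 1
G(24) = mex{3,0,1,0,1} = 2
G(25) = mex{1,3,1,0,3} = 2
G(26) = mex{2,1,2,1,0} = 3
G(27) = mex{2,2,0,1,0} = 3
G(28) = mex{3,2,3,2,1} = 0
P-positions are exactly the n with G(n) = 0.

0, 1, 5, 12, 16, 17, 21, 28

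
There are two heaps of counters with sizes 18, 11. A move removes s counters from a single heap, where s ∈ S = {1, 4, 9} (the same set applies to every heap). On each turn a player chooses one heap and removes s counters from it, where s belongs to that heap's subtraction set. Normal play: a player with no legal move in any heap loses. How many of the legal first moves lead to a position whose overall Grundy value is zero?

0

All heaps use S = {1, 4, 9}:
n :  0  1  2  3  4  5  6  7  8  9 10 11 12 13 14 15 16 17 18
G :  0  1  0  1  2  0  1  0  1  2  0  1  0  1  2  0  1  0  1
Heap A: G(18) = 1.
Heap B: G(11) = 1.
Combined Grundy value = 1 ⊕ 1 = 0.
A winning move leaves total XOR = 0, i.e. changes one component's Grundy value g to g ⊕ X where X is the current total.
Heap A: target g' = 1⊕0 = 1, but every legal move changes the Grundy value (mex property), so 0 moves.
Heap B: target g' = 1⊕0 = 1, but every legal move changes the Grundy value (mex property), so 0 moves.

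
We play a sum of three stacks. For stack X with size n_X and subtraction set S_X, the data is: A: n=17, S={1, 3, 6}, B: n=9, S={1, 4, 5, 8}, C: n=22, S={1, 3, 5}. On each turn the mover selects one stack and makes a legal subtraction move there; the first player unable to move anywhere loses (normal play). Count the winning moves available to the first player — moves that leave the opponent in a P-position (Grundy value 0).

2

Stack A, S = {1, 3, 6}:
G(0) = 0
G(1) = mex{0} = 1
G(2) = mex{1} = 0
G(3) = mex{0,0} = 1
G(4) = mex{1,1} = 0
G(5) = mex{0,0} = 1
G(6) = mex{1,1,0} = 2
G(7) = mex{2,0,1} = 3
G(8) = mex{3,1,0} = 2
G(9) = mex{2,2,1} = 0
G(10) = mex{0,3,0} = 1
G(11) = mex{1,2,1} = 0
G(12) = mex{0,0,2} = 1
G(13) = mex{1,1,3} = 0
G(14) = mex{0,0,2} = 1
G(15) = mex{1,1,0} = 2
G(16) = mex{2,0,1} = 3
G(17) = mex{3,1,0} = 2
G_A(17) = 2.
Stack B, S = {1, 4, 5, 8}:
n : 0 1 2 3 4 5 6 7 8 9
G : 0 1 0 1 2 3 2 3 4 0
G_B(9) = 0.
Stack C, S = {1, 3, 5}:
G(0) = 0
G(1) = mex{0} = 1
G(2) = mex{1} = 0
G(3) = mex{0,0} = 1
G(4) = mex{1,1} = 0
G(5) = mex{0,0,0} = 1
G(6) = mex{1,1,1} = 0
G(7) = mex{0,0,0} = 1
G(8) = mex{1,1,1} = 0
G(9) = mex{0,0,0} = 1
G(10) = mex{1,1,1} = 0
G(11) = mex{0,0,0} = 1
G(12) = mex{1,1,1} = 0
G(13) = mex{0,0,0} = 1
G(14) = mex{1,1,1} = 0
G(15) = mex{0,0,0} = 1
G(16) = mex{1,1,1} = 0
G(17) = mex{0,0,0} = 1
G(18) = mex{1,1,1} = 0
G(19) = mex{0,0,0} = 1
G(20) = mex{1,1,1} = 0
G(21) = mex{0,0,0} = 1
G(22) = mex{1,1,1} = 0
G_C(22) = 0.
Combined Grundy value = 2 ⊕ 0 ⊕ 0 = 2.
A winning move leaves total XOR = 0, i.e. changes one component's Grundy value g to g ⊕ X where X is the current total.
Stack A: need g' = 2⊕2 = 0. Options: 17−1→G=3, 17−3→G=1, 17−6→G=0. Hits: 1.
Stack B: need g' = 0⊕2 = 2. Options: 9−1→G=4, 9−4→G=3, 9−5→G=2, 9−8→G=1. Hits: 1.
Stack C: need g' = 0⊕2 = 2. Options: 22−1→G=1, 22−3→G=1, 22−5→G=1. Hits: 0.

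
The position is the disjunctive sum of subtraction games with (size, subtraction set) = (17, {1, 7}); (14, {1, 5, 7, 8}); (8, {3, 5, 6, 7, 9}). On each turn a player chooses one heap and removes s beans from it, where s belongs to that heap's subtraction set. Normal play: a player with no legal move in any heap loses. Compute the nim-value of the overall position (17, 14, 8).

Heap A, S = {1, 7}:
G(0) = 0
G(1) = mex{0} = 1
G(2) = mex{1} = 0
G(3) = mex{0} = 1
G(4) = mex{1} = 0
G(5) = mex{0} = 1
G(6) = mex{1} = 0
G(7) = mex{0,0} = 1
G(8) = mex{1,1} = 0
G(9) = mex{0,0} = 1
G(10) = mex{1,1} = 0
G(11) = mex{0,0} = 1
G(12) = mex{1,1} = 0
G(13) = mex{0,0} = 1
G(14) = mex{1,1} = 0
G(15) = mex{0,0} = 1
G(16) = mex{1,1} = 0
G(17) = mex{0,0} = 1
G_A(17) = 1.
Heap B, S = {1, 5, 7, 8}:
G(0) = 0
G(1) = mex{0} = 1
G(2) = mex{1} = 0
G(3) = mex{0} = 1
G(4) = mex{1} = 0
G(5) = mex{0,0} = 1
G(6) = mex{1,1} = 0
G(7) = mex{0,0,0} = 1
G(8) = mex{1,1,1,0} = 2
G(9) = mex{2,0,0,1} = 3
G(10) = mex{3,1,1,0} = 2
G(11) = mex{2,0,0,1} = 3
G(12) = mex{3,1,1,0} = 2
G(13) = mex{2,2,0,1} = 3
G(14) = mex{3,3,1,0} = 2
G_B(14) = 2.
Heap C, S = {3, 5, 6, 7, 9}:
G(0) = 0
G(1) = mex{} = 0
G(2) = mex{} = 0
G(3) = mex{0} = 1
G(4) = mex{0} = 1
G(5) = mex{0,0} = 1
G(6) = mex{1,0,0} = 2
G(7) = mex{1,0,0,0} = 2
G(8) = mex{1,1,0,0} = 2
G_C(8) = 2.
Combined Grundy value = 1 ⊕ 2 ⊕ 2 = 1.

1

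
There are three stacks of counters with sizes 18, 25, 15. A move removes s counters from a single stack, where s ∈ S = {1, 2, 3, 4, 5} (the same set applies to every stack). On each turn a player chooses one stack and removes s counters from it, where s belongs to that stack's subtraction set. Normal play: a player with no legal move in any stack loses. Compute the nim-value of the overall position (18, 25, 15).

2

All stacks use S = {1, 2, 3, 4, 5}:
n :  0  1  2  3  4  5  6  7  8  9 10 11 12 13 14 15 16 17 18 19 20 21 22 23 24 25
G :  0  1  2  3  4  5  0  1  2  3  4  5  0  1  2  3  4  5  0  1  2  3  4  5  0  1
Stack A: G(18) = 0.
Stack B: G(25) = 1.
Stack C: G(15) = 3.
Combined Grundy value = 0 ⊕ 1 ⊕ 3 = 2.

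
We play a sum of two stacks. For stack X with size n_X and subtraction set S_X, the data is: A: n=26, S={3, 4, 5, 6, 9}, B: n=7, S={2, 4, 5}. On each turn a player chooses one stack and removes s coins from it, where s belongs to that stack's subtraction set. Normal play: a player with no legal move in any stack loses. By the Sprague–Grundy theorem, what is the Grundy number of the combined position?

0

Stack A, S = {3, 4, 5, 6, 9}:
n :  0  1  2  3  4  5  6  7  8  9 10 11 12 13 14 15 16 17 18 19 20 21 22 23 24 25 26
G :  0  0  0  1  1  1  2  2  2  3  3  3  0  0  0  1  1  1  2  2  2  3  3  3  0  0  0
G_A(26) = 0.
Stack B, S = {2, 4, 5}:
n : 0 1 2 3 4 5 6 7
G : 0 0 1 1 2 2 3 0
G_B(7) = 0.
Combined Grundy value = 0 ⊕ 0 = 0.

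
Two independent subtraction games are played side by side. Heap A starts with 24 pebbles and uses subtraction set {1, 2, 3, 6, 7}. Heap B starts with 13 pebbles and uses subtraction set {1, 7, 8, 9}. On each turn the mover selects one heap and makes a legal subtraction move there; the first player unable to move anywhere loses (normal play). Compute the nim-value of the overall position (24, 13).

3

Heap A, S = {1, 2, 3, 6, 7}:
n :  0  1  2  3  4  5  6  7  8  9 10 11 12 13 14 15 16 17 18 19 20 21 22 23 24
G :  0  1  2  3  0  1  2  3  0  1  2  3  0  1  2  3  0  1  2  3  0  1  2  3  0
G_A(24) = 0.
Heap B, S = {1, 7, 8, 9}:
n :  0  1  2  3  4  5  6  7  8  9 10 11 12 13
G :  0  1  0  1  0  1  0  1  2  3  2  3  2  3
G_B(13) = 3.
Combined Grundy value = 0 ⊕ 3 = 3.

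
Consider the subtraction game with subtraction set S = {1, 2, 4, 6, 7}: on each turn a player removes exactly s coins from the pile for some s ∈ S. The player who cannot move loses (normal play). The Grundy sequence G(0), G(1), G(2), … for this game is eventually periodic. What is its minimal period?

8

G(0) = 0
G(1) = mex{0} = 1
G(2) = mex{1,0} = 2
G(3) = mex{2,1} = 0
G(4) = mex{0,2,0} = 1
G(5) = mex{1,0,1} = 2
G(6) = mex{2,1,2,0} = 3
G(7) = mex{3,2,0,1,0} = 4
G(8) = mex{4,3,1,2,1} = 0
G(9) = mex{0,4,2,0,2} = 1
G(10) = mex{1,0,3,1,0} = 2
G(11) = mex{2,1,4,2,1} = 0
G(12) = mex{0,2,0,3,2} = 1
G(13) = mex{1,0,1,4,3} = 2
G(14) = mex{2,1,2,0,4} = 3
G(15) = mex{3,2,0,1,0} = 4
G(16) = mex{4,3,1,2,1} = 0
G(17) = mex{0,4,2,0,2} = 1
G(n+8) = G(n) holds for n = 0,…,6 (a full window of length max(S) = 7), so the sequence is purely periodic with period 8.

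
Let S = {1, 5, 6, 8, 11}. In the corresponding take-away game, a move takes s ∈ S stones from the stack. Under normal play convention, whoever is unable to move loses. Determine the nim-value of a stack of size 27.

n :  0  1  2  3  4  5  6  7  8  9 10 11 12 13 14 15 16 17 18 19 20 21 22 23 24 25 26 27
G :  0  1  0  1  0  1  2  3  2  3  2  3  4  5  0  1  0  1  0  1  2  3  2  3  2  3  4  5

5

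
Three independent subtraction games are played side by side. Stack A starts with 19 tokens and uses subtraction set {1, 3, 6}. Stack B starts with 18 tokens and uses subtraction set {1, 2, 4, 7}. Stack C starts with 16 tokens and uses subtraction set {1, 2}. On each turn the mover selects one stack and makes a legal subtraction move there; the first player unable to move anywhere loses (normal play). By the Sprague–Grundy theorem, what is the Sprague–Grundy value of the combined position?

Stack A, S = {1, 3, 6}:
G(0) = 0
G(1) = mex{0} = 1
G(2) = mex{1} = 0
G(3) = mex{0,0} = 1
G(4) = mex{1,1} = 0
G(5) = mex{0,0} = 1
G(6) = mex{1,1,0} = 2
G(7) = mex{2,0,1} = 3
G(8) = mex{3,1,0} = 2
G(9) = mex{2,2,1} = 0
G(10) = mex{0,3,0} = 1
G(11) = mex{1,2,1} = 0
G(12) = mex{0,0,2} = 1
G(13) = mex{1,1,3} = 0
G(14) = mex{0,0,2} = 1
G(15) = mex{1,1,0} = 2
G(16) = mex{2,0,1} = 3
G(17) = mex{3,1,0} = 2
G(18) = mex{2,2,1} = 0
G(19) = mex{0,3,0} = 1
G_A(19) = 1.
Stack B, S = {1, 2, 4, 7}:
n :  0  1  2  3  4  5  6  7  8  9 10 11 12 13 14 15 16 17 18
G :  0  1  2  0  1  2  0  1  2  0  1  2  0  1  2  0  1  2  0
G_B(18) = 0.
Stack C, S = {1, 2}:
n :  0  1  2  3  4  5  6  7  8  9 10 11 12 13 14 15 16
G :  0  1  2  0  1  2  0  1  2  0  1  2  0  1  2  0  1
G_C(16) = 1.
Combined Grundy value = 1 ⊕ 0 ⊕ 1 = 0.

0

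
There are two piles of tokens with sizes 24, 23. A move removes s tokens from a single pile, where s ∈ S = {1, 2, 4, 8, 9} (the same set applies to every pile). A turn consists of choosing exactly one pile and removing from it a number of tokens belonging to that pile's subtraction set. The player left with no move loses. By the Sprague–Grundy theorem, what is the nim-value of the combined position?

1

All piles use S = {1, 2, 4, 8, 9}:
G(0) = 0
G(1) = mex{0} = 1
G(2) = mex{1,0} = 2
G(3) = mex{2,1} = 0
G(4) = mex{0,2,0} = 1
G(5) = mex{1,0,1} = 2
G(6) = mex{2,1,2} = 0
G(7) = mex{0,2,0} = 1
G(8) = mex{1,0,1,0} = 2
G(9) = mex{2,1,2,1,0} = 3
G(10) = mex{3,2,0,2,1} = 4
G(11) = mex{4,3,1,0,2} = 5
G(12) = mex{5,4,2,1,0} = 3
G(13) = mex{3,5,3,2,1} = 0
G(14) = mex{0,3,4,0,2} = 1
G(15) = mex{1,0,5,1,0} = 2
G(16) = mex{2,1,3,2,1} = 0
G(17) = mex{0,2,0,3,2} = 1
G(18) = mex{1,0,1,4,3} = 2
G(19) = mex{2,1,2,5,4} = 0
G(20) = mex{0,2,0,3,5} = 1
G(21) = mex{1,0,1,0,3} = 2
G(22) = mex{2,1,2,1,0} = 3
G(23) = mex{3,2,0,2,1} = 4
G(24) = mex{4,3,1,0,2} = 5
Pile A: G(24) = 5.
Pile B: G(23) = 4.
Combined Grundy value = 5 ⊕ 4 = 1.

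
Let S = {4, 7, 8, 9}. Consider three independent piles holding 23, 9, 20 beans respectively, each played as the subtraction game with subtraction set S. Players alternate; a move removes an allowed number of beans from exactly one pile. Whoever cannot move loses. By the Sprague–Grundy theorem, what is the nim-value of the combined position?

1

All piles use S = {4, 7, 8, 9}:
G(0) = 0
G(1) = mex{} = 0
G(2) = mex{} = 0
G(3) = mex{} = 0
G(4) = mex{0} = 1
G(5) = mex{0} = 1
G(6) = mex{0} = 1
G(7) = mex{0,0} = 1
G(8) = mex{1,0,0} = 2
G(9) = mex{1,0,0,0} = 2
G(10) = mex{1,0,0,0} = 2
G(11) = mex{1,1,0,0} = 2
G(12) = mex{2,1,1,0} = 3
G(13) = mex{2,1,1,1} = 0
G(14) = mex{2,1,1,1} = 0
G(15) = mex{2,2,1,1} = 0
G(16) = mex{3,2,2,1} = 0
G(17) = mex{0,2,2,2} = 1
G(18) = mex{0,2,2,2} = 1
G(19) = mex{0,3,2,2} = 1
G(20) = mex{0,0,3,2} = 1
G(21) = mex{1,0,0,3} = 2
G(22) = mex{1,0,0,0} = 2
G(23) = mex{1,0,0,0} = 2
Pile A: G(23) = 2.
Pile B: G(9) = 2.
Pile C: G(20) = 1.
Combined Grundy value = 2 ⊕ 2 ⊕ 1 = 1.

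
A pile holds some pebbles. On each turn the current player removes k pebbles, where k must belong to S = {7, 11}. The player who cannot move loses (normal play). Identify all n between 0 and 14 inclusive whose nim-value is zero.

0, 1, 2, 3, 4, 5, 6

G(0) = 0
G(1) = mex{} = 0
G(2) = mex{} = 0
G(3) = mex{} = 0
G(4) = mex{} = 0
G(5) = mex{} = 0
G(6) = mex{} = 0
G(7) = mex{0} = 1
G(8) = mex{0} = 1
G(9) = mex{0} = 1
G(10) = mex{0} = 1
G(11) = mex{0,0} = 1
G(12) = mex{0,0} = 1
G(13) = mex{0,0} = 1
G(14) = mex{1,0} = 2
P-positions are exactly the n with G(n) = 0.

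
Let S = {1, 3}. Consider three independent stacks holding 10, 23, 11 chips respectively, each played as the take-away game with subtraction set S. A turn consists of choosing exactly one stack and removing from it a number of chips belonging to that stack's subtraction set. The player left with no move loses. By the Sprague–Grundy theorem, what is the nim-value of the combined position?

All stacks use S = {1, 3}:
n :  0  1  2  3  4  5  6  7  8  9 10 11 12 13 14 15 16 17 18 19 20 21 22 23
G :  0  1  0  1  0  1  0  1  0  1  0  1  0  1  0  1  0  1  0  1  0  1  0  1
Stack A: G(10) = 0.
Stack B: G(23) = 1.
Stack C: G(11) = 1.
Combined Grundy value = 0 ⊕ 1 ⊕ 1 = 0.

0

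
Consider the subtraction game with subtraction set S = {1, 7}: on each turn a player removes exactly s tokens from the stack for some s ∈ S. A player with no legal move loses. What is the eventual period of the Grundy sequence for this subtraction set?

2

n :  0  1  2  3  4  5  6  7  8  9 10 11 12 13 14
G :  0  1  0  1  0  1  0  1  0  1  0  1  0  1  0
G(n+2) = G(n) holds for n = 0,…,6 (a full window of length max(S) = 7), so the sequence is purely periodic with period 2.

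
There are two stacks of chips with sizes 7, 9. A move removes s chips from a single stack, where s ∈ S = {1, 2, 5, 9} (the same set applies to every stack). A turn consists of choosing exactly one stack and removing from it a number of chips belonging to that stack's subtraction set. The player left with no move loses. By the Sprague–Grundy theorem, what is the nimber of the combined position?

2

All stacks use S = {1, 2, 5, 9}:
n : 0 1 2 3 4 5 6 7 8 9
G : 0 1 2 0 1 2 0 1 2 3
Stack A: G(7) = 1.
Stack B: G(9) = 3.
Combined Grundy value = 1 ⊕ 3 = 2.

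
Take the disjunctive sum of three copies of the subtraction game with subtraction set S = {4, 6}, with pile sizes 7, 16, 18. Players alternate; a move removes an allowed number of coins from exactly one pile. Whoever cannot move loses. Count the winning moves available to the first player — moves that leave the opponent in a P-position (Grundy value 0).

All piles use S = {4, 6}:
G(0) = 0
G(1) = mex{} = 0
G(2) = mex{} = 0
G(3) = mex{} = 0
G(4) = mex{0} = 1
G(5) = mex{0} = 1
G(6) = mex{0,0} = 1
G(7) = mex{0,0} = 1
G(8) = mex{1,0} = 2
G(9) = mex{1,0} = 2
G(10) = mex{1,1} = 0
G(11) = mex{1,1} = 0
G(12) = mex{2,1} = 0
G(13) = mex{2,1} = 0
G(14) = mex{0,2} = 1
G(15) = mex{0,2} = 1
G(16) = mex{0,0} = 1
G(17) = mex{0,0} = 1
G(18) = mex{1,0} = 2
Pile A: G(7) = 1.
Pile B: G(16) = 1.
Pile C: G(18) = 2.
Combined Grundy value = 1 ⊕ 1 ⊕ 2 = 2.
A winning move leaves total XOR = 0, i.e. changes one component's Grundy value g to g ⊕ X where X is the current total.
Pile A: need g' = 1⊕2 = 3. Options: 7−4→G=0, 7−6→G=0. Hits: 0.
Pile B: need g' = 1⊕2 = 3. Options: 16−4→G=0, 16−6→G=0. Hits: 0.
Pile C: need g' = 2⊕2 = 0. Options: 18−4→G=1, 18−6→G=0. Hits: 1.

1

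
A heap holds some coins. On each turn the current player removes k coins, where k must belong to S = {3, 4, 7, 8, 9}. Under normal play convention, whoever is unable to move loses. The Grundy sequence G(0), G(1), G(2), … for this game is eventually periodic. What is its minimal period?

12

n :  0  1  2  3  4  5  6  7  8  9 10 11 12 13 14 15 16 17 18 19 20 21 22 23 24 25
G :  0  0  0  1  1  1  2  2  2  3  3  3  0  0  0  1  1  1  2  2  2  3  3  3  0  0
G(n+12) = G(n) holds for n = 0,…,8 (a full window of length max(S) = 9), so the sequence is purely periodic with period 12.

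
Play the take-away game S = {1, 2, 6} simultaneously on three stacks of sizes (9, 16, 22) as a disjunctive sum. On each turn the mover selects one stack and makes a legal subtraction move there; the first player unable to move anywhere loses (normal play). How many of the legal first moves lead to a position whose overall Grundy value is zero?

1

All stacks use S = {1, 2, 6}:
G(0) = 0
G(1) = mex{0} = 1
G(2) = mex{1,0} = 2
G(3) = mex{2,1} = 0
G(4) = mex{0,2} = 1
G(5) = mex{1,0} = 2
G(6) = mex{2,1,0} = 3
G(7) = mex{3,2,1} = 0
G(8) = mex{0,3,2} = 1
G(9) = mex{1,0,0} = 2
G(10) = mex{2,1,1} = 0
G(11) = mex{0,2,2} = 1
G(12) = mex{1,0,3} = 2
G(13) = mex{2,1,0} = 3
G(14) = mex{3,2,1} = 0
G(15) = mex{0,3,2} = 1
G(16) = mex{1,0,0} = 2
G(17) = mex{2,1,1} = 0
G(18) = mex{0,2,2} = 1
G(19) = mex{1,0,3} = 2
G(20) = mex{2,1,0} = 3
G(21) = mex{3,2,1} = 0
G(22) = mex{0,3,2} = 1
Stack A: G(9) = 2.
Stack B: G(16) = 2.
Stack C: G(22) = 1.
Combined Grundy value = 2 ⊕ 2 ⊕ 1 = 1.
A winning move leaves total XOR = 0, i.e. changes one component's Grundy value g to g ⊕ X where X is the current total.
Stack A: need g' = 2⊕1 = 3. Options: 9−1→G=1, 9−2→G=0, 9−6→G=0. Hits: 0.
Stack B: need g' = 2⊕1 = 3. Options: 16−1→G=1, 16−2→G=0, 16−6→G=0. Hits: 0.
Stack C: need g' = 1⊕1 = 0. Options: 22−1→G=0, 22−2→G=3, 22−6→G=2. Hits: 1.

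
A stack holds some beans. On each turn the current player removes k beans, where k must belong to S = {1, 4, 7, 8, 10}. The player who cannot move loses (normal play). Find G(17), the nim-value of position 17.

1

G(0) = 0
G(1) = mex{0} = 1
G(2) = mex{1} = 0
G(3) = mex{0} = 1
G(4) = mex{1,0} = 2
G(5) = mex{2,1} = 0
G(6) = mex{0,0} = 1
G(7) = mex{1,1,0} = 2
G(8) = mex{2,2,1,0} = 3
G(9) = mex{3,0,0,1} = 2
G(10) = mex{2,1,1,0,0} = 3
G(11) = mex{3,2,2,1,1} = 0
G(12) = mex{0,3,0,2,0} = 1
G(13) = mex{1,2,1,0,1} = 3
G(14) = mex{3,3,2,1,2} = 0
G(15) = mex{0,0,3,2,0} = 1
G(16) = mex{1,1,2,3,1} = 0
G(17) = mex{0,3,3,2,2} = 1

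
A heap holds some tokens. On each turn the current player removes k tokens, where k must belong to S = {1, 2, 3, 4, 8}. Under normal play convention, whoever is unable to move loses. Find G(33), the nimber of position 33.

3

n :  0  1  2  3  4  5  6  7  8  9 10 11 12 13 14 15 16 17 18 19 20 21 22 23 24 25 26 27 28 29 30 31 32 33
G :  0  1  2  3  4  0  1  2  3  4  0  1  2  3  4  0  1  2  3  4  0  1  2  3  4  0  1  2  3  4  0  1  2  3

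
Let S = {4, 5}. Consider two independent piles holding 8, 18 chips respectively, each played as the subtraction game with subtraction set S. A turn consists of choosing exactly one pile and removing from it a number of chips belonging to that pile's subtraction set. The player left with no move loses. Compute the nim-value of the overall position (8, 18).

All piles use S = {4, 5}:
G(0) = 0
G(1) = mex{} = 0
G(2) = mex{} = 0
G(3) = mex{} = 0
G(4) = mex{0} = 1
G(5) = mex{0,0} = 1
G(6) = mex{0,0} = 1
G(7) = mex{0,0} = 1
G(8) = mex{1,0} = 2
G(9) = mex{1,1} = 0
G(10) = mex{1,1} = 0
G(11) = mex{1,1} = 0
G(12) = mex{2,1} = 0
G(13) = mex{0,2} = 1
G(14) = mex{0,0} = 1
G(15) = mex{0,0} = 1
G(16) = mex{0,0} = 1
G(17) = mex{1,0} = 2
G(18) = mex{1,1} = 0
Pile A: G(8) = 2.
Pile B: G(18) = 0.
Combined Grundy value = 2 ⊕ 0 = 2.

2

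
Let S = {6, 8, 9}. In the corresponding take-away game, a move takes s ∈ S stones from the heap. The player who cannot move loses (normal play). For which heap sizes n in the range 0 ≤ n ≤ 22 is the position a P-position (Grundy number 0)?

n :  0  1  2  3  4  5  6  7  8  9 10 11 12 13 14 15 16 17 18 19 20 21 22
G :  0  0  0  0  0  0  1  1  1  1  1  1  2  2  2  0  0  0  0  0  0  1  1
P-positions are exactly the n with G(n) = 0.

0, 1, 2, 3, 4, 5, 15, 16, 17, 18, 19, 20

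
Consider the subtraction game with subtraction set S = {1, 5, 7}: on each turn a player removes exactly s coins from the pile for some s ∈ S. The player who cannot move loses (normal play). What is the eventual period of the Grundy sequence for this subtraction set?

2

G(0) = 0
G(1) = mex{0} = 1
G(2) = mex{1} = 0
G(3) = mex{0} = 1
G(4) = mex{1} = 0
G(5) = mex{0,0} = 1
G(6) = mex{1,1} = 0
G(7) = mex{0,0,0} = 1
G(8) = mex{1,1,1} = 0
G(9) = mex{0,0,0} = 1
G(10) = mex{1,1,1} = 0
G(11) = mex{0,0,0} = 1
G(12) = mex{1,1,1} = 0
G(13) = mex{0,0,0} = 1
G(14) = mex{1,1,1} = 0
G(n+2) = G(n) holds for n = 0,…,6 (a full window of length max(S) = 7), so the sequence is purely periodic with period 2.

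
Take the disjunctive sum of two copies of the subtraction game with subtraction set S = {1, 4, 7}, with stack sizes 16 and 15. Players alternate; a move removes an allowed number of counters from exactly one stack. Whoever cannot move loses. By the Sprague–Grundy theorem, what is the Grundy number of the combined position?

2

All stacks use S = {1, 4, 7}:
G(0) = 0
G(1) = mex{0} = 1
G(2) = mex{1} = 0
G(3) = mex{0} = 1
G(4) = mex{1,0} = 2
G(5) = mex{2,1} = 0
G(6) = mex{0,0} = 1
G(7) = mex{1,1,0} = 2
G(8) = mex{2,2,1} = 0
G(9) = mex{0,0,0} = 1
G(10) = mex{1,1,1} = 0
G(11) = mex{0,2,2} = 1
G(12) = mex{1,0,0} = 2
G(13) = mex{2,1,1} = 0
G(14) = mex{0,0,2} = 1
G(15) = mex{1,1,0} = 2
G(16) = mex{2,2,1} = 0
Stack A: G(16) = 0.
Stack B: G(15) = 2.
Combined Grundy value = 0 ⊕ 2 = 2.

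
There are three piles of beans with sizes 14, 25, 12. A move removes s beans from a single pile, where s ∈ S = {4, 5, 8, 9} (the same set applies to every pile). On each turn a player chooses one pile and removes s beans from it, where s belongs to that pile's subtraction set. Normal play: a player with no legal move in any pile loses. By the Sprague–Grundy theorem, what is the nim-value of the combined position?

0

All piles use S = {4, 5, 8, 9}:
G(0) = 0
G(1) = mex{} = 0
G(2) = mex{} = 0
G(3) = mex{} = 0
G(4) = mex{0} = 1
G(5) = mex{0,0} = 1
G(6) = mex{0,0} = 1
G(7) = mex{0,0} = 1
G(8) = mex{1,0,0} = 2
G(9) = mex{1,1,0,0} = 2
G(10) = mex{1,1,0,0} = 2
G(11) = mex{1,1,0,0} = 2
G(12) = mex{2,1,1,0} = 3
G(13) = mex{2,2,1,1} = 0
G(14) = mex{2,2,1,1} = 0
G(15) = mex{2,2,1,1} = 0
G(16) = mex{3,2,2,1} = 0
G(17) = mex{0,3,2,2} = 1
G(18) = mex{0,0,2,2} = 1
G(19) = mex{0,0,2,2} = 1
G(20) = mex{0,0,3,2} = 1
G(21) = mex{1,0,0,3} = 2
G(22) = mex{1,1,0,0} = 2
G(23) = mex{1,1,0,0} = 2
G(24) = mex{1,1,0,0} = 2
G(25) = mex{2,1,1,0} = 3
Pile A: G(14) = 0.
Pile B: G(25) = 3.
Pile C: G(12) = 3.
Combined Grundy value = 0 ⊕ 3 ⊕ 3 = 0.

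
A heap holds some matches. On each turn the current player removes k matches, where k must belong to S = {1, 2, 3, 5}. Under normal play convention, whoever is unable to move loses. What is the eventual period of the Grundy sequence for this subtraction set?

n :  0  1  2  3  4  5  6  7  8  9 10 11 12 13 14
G :  0  1  2  3  0  1  2  3  0  1  2  3  0  1  2
G(n+4) = G(n) holds for n = 0,…,4 (a full window of length max(S) = 5), so the sequence is purely periodic with period 4.

4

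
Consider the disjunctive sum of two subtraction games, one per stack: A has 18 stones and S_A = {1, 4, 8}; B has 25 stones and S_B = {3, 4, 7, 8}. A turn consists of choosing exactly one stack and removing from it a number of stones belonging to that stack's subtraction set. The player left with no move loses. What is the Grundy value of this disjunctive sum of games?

0

Stack A, S = {1, 4, 8}:
G(0) = 0
G(1) = mex{0} = 1
G(2) = mex{1} = 0
G(3) = mex{0} = 1
G(4) = mex{1,0} = 2
G(5) = mex{2,1} = 0
G(6) = mex{0,0} = 1
G(7) = mex{1,1} = 0
G(8) = mex{0,2,0} = 1
G(9) = mex{1,0,1} = 2
G(10) = mex{2,1,0} = 3
G(11) = mex{3,0,1} = 2
G(12) = mex{2,1,2} = 0
G(13) = mex{0,2,0} = 1
G(14) = mex{1,3,1} = 0
G(15) = mex{0,2,0} = 1
G(16) = mex{1,0,1} = 2
G(17) = mex{2,1,2} = 0
G(18) = mex{0,0,3} = 1
G_A(18) = 1.
Stack B, S = {3, 4, 7, 8}:
G(0) = 0
G(1) = mex{} = 0
G(2) = mex{} = 0
G(3) = mex{0} = 1
G(4) = mex{0,0} = 1
G(5) = mex{0,0} = 1
G(6) = mex{1,0} = 2
G(7) = mex{1,1,0} = 2
G(8) = mex{1,1,0,0} = 2
G(9) = mex{2,1,0,0} = 3
G(10) = mex{2,2,1,0} = 3
G(11) = mex{2,2,1,1} = 0
G(12) = mex{3,2,1,1} = 0
G(13) = mex{3,3,2,1} = 0
G(14) = mex{0,3,2,2} = 1
G(15) = mex{0,0,2,2} = 1
G(16) = mex{0,0,3,2} = 1
G(17) = mex{1,0,3,3} = 2
G(18) = mex{1,1,0,3} = 2
G(19) = mex{1,1,0,0} = 2
G(20) = mex{2,1,0,0} = 3
G(21) = mex{2,2,1,0} = 3
G(22) = mex{2,2,1,1} = 0
G(23) = mex{3,2,1,1} = 0
G(24) = mex{3,3,2,1} = 0
G(25) = mex{0,3,2,2} = 1
G_B(25) = 1.
Combined Grundy value = 1 ⊕ 1 = 0.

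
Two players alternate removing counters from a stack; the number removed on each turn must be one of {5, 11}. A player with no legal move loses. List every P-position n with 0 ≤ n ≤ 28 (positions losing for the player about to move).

0, 1, 2, 3, 4, 10, 16, 17, 18, 19, 20, 26

n :  0  1  2  3  4  5  6  7  8  9 10 11 12 13 14 15 16 17 18 19 20 21 22 23 24 25 26 27 28
G :  0  0  0  0  0  1  1  1  1  1  0  2  2  2  2  1  0  0  0  0  0  1  1  1  1  1  0  2  2
P-positions are exactly the n with G(n) = 0.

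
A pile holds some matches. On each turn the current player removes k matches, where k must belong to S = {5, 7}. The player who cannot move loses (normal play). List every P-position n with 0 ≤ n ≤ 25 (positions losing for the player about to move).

0, 1, 2, 3, 4, 12, 13, 14, 15, 16, 24, 25

n :  0  1  2  3  4  5  6  7  8  9 10 11 12 13 14 15 16 17 18 19 20 21 22 23 24 25
G :  0  0  0  0  0  1  1  1  1  1  2  2  0  0  0  0  0  1  1  1  1  1  2  2  0  0
P-positions are exactly the n with G(n) = 0.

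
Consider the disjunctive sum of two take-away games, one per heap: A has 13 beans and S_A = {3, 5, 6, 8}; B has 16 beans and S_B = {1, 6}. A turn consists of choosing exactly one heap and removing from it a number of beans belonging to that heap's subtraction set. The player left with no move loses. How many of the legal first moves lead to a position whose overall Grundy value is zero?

Heap A, S = {3, 5, 6, 8}:
n :  0  1  2  3  4  5  6  7  8  9 10 11 12 13
G :  0  0  0  1  1  1  2  2  2  3  3  0  0  0
G_A(13) = 0.
Heap B, S = {1, 6}:
n :  0  1  2  3  4  5  6  7  8  9 10 11 12 13 14 15 16
G :  0  1  0  1  0  1  2  0  1  0  1  0  1  2  0  1  0
G_B(16) = 0.
Combined Grundy value = 0 ⊕ 0 = 0.
A winning move leaves total XOR = 0, i.e. changes one component's Grundy value g to g ⊕ X where X is the current total.
Heap A: target g' = 0⊕0 = 0, but every legal move changes the Grundy value (mex property), so 0 moves.
Heap B: target g' = 0⊕0 = 0, but every legal move changes the Grundy value (mex property), so 0 moves.

0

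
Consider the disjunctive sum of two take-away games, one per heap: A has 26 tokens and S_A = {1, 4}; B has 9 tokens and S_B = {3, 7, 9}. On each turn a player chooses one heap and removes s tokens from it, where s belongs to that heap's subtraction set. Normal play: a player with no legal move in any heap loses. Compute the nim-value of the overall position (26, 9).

Heap A, S = {1, 4}:
n :  0  1  2  3  4  5  6  7  8  9 10 11 12 13 14 15 16 17 18 19 20 21 22 23 24 25 26
G :  0  1  0  1  2  0  1  0  1  2  0  1  0  1  2  0  1  0  1  2  0  1  0  1  2  0  1
G_A(26) = 1.
Heap B, S = {3, 7, 9}:
n : 0 1 2 3 4 5 6 7 8 9
G : 0 0 0 1 1 1 0 2 2 1
G_B(9) = 1.
Combined Grundy value = 1 ⊕ 1 = 0.

0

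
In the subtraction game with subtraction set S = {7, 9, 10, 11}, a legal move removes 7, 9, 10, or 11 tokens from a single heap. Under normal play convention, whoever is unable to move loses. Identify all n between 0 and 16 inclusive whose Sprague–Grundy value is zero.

0, 1, 2, 3, 4, 5, 6

n :  0  1  2  3  4  5  6  7  8  9 10 11 12 13 14 15 16
G :  0  0  0  0  0  0  0  1  1  1  1  1  1  1  2  2  2
P-positions are exactly the n with G(n) = 0.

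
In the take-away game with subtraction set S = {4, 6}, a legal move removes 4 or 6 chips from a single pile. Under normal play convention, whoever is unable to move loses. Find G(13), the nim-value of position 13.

0

G(0) = 0
G(1) = mex{} = 0
G(2) = mex{} = 0
G(3) = mex{} = 0
G(4) = mex{0} = 1
G(5) = mex{0} = 1
G(6) = mex{0,0} = 1
G(7) = mex{0,0} = 1
G(8) = mex{1,0} = 2
G(9) = mex{1,0} = 2
G(10) = mex{1,1} = 0
G(11) = mex{1,1} = 0
G(12) = mex{2,1} = 0
G(13) = mex{2,1} = 0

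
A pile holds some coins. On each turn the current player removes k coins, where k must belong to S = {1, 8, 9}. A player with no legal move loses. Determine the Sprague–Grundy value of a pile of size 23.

1

n :  0  1  2  3  4  5  6  7  8  9 10 11 12 13 14 15 16 17 18 19 20 21 22 23
G :  0  1  0  1  0  1  0  1  2  3  2  3  2  3  2  3  0  1  0  1  0  1  0  1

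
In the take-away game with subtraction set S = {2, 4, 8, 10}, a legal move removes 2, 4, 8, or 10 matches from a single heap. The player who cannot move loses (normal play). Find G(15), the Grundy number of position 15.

1

n :  0  1  2  3  4  5  6  7  8  9 10 11 12 13 14 15
G :  0  0  1  1  2  2  0  0  1  1  2  2  0  0  1  1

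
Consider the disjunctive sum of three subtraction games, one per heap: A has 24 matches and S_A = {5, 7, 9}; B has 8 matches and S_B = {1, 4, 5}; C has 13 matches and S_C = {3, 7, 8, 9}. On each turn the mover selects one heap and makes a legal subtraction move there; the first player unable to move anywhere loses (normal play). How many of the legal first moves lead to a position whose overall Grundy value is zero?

Heap A, S = {5, 7, 9}:
n :  0  1  2  3  4  5  6  7  8  9 10 11 12 13 14 15 16 17 18 19 20 21 22 23 24
G :  0  0  0  0  0  1  1  1  1  1  2  2  2  2  0  0  0  0  0  1  1  1  1  1  2
G_A(24) = 2.
Heap B, S = {1, 4, 5}:
n : 0 1 2 3 4 5 6 7 8
G : 0 1 0 1 2 3 2 3 0
G_B(8) = 0.
Heap C, S = {3, 7, 8, 9}:
n :  0  1  2  3  4  5  6  7  8  9 10 11 12 13
G :  0  0  0  1  1  1  0  2  2  1  3  3  0  2
G_C(13) = 2.
Combined Grundy value = 2 ⊕ 0 ⊕ 2 = 0.
A winning move leaves total XOR = 0, i.e. changes one component's Grundy value g to g ⊕ X where X is the current total.
Heap A: target g' = 2⊕0 = 2, but every legal move changes the Grundy value (mex property), so 0 moves.
Heap B: target g' = 0⊕0 = 0, but every legal move changes the Grundy value (mex property), so 0 moves.
Heap C: target g' = 2⊕0 = 2, but every legal move changes the Grundy value (mex property), so 0 moves.

0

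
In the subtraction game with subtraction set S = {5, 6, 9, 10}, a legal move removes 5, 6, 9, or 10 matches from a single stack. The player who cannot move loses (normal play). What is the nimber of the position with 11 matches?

2

n :  0  1  2  3  4  5  6  7  8  9 10 11
G :  0  0  0  0  0  1  1  1  1  1  2  2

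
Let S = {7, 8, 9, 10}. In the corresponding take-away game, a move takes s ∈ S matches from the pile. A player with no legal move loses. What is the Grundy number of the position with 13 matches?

G(0) = 0
G(1) = mex{} = 0
G(2) = mex{} = 0
G(3) = mex{} = 0
G(4) = mex{} = 0
G(5) = mex{} = 0
G(6) = mex{} = 0
G(7) = mex{0} = 1
G(8) = mex{0,0} = 1
G(9) = mex{0,0,0} = 1
G(10) = mex{0,0,0,0} = 1
G(11) = mex{0,0,0,0} = 1
G(12) = mex{0,0,0,0} = 1
G(13) = mex{0,0,0,0} = 1

1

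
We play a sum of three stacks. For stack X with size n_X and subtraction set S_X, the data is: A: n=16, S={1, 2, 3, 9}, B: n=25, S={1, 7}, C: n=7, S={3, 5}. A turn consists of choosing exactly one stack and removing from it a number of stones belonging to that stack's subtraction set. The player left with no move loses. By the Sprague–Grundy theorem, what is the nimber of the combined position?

3

Stack A, S = {1, 2, 3, 9}:
n :  0  1  2  3  4  5  6  7  8  9 10 11 12 13 14 15 16
G :  0  1  2  3  0  1  2  3  0  1  2  3  0  1  2  3  0
G_A(16) = 0.
Stack B, S = {1, 7}:
G(0) = 0
G(1) = mex{0} = 1
G(2) = mex{1} = 0
G(3) = mex{0} = 1
G(4) = mex{1} = 0
G(5) = mex{0} = 1
G(6) = mex{1} = 0
G(7) = mex{0,0} = 1
G(8) = mex{1,1} = 0
G(9) = mex{0,0} = 1
G(10) = mex{1,1} = 0
G(11) = mex{0,0} = 1
G(12) = mex{1,1} = 0
G(13) = mex{0,0} = 1
G(14) = mex{1,1} = 0
G(15) = mex{0,0} = 1
G(16) = mex{1,1} = 0
G(17) = mex{0,0} = 1
G(18) = mex{1,1} = 0
G(19) = mex{0,0} = 1
G(20) = mex{1,1} = 0
G(21) = mex{0,0} = 1
G(22) = mex{1,1} = 0
G(23) = mex{0,0} = 1
G(24) = mex{1,1} = 0
G(25) = mex{0,0} = 1
G_B(25) = 1.
Stack C, S = {3, 5}:
n : 0 1 2 3 4 5 6 7
G : 0 0 0 1 1 1 2 2
G_C(7) = 2.
Combined Grundy value = 0 ⊕ 1 ⊕ 2 = 3.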